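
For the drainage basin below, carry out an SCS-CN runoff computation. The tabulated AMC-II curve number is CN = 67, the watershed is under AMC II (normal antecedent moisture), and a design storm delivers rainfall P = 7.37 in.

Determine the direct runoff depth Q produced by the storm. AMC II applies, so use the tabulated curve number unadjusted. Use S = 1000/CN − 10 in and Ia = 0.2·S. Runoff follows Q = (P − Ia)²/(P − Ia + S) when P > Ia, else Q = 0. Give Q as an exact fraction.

CN(II) = 67; AMC II needs no correction.
Max retention: S = 1000/67 − 10 = 330/67 in (≈ 4.925 in)
Ia = 0.2·(330/67) = 66/67 in ≈ 0.985 in
P − Ia = 7.370 − 0.985 = 42779/6700 ≈ 6.385 in (> 0, runoff occurs)
Runoff Q = (P−Ia)²/(P−Ia+S) = (6.385)²/(6.385+4.925) = 166367531/46156300 ≈ 3.604 in

Q = 166367531/46156300 in ≈ 3.604 in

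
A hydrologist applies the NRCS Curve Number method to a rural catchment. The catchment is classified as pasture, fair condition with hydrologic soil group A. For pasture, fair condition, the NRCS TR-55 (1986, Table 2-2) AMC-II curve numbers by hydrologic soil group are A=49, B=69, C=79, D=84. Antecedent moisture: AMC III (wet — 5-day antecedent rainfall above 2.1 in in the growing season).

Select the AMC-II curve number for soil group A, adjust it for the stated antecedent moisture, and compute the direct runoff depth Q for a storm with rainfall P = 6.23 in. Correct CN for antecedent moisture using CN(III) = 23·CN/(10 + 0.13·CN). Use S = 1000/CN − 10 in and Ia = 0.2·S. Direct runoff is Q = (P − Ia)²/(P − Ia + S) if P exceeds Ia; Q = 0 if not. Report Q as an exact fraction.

NRCS table: pasture, fair condition, soil group A → CN(II) = 49
CN(III) from CN(II)=49: (23·49)/(10 + 0.13·49) = 112700/1637 ≈ 68.845
Max retention: S = 1000/(112700/1637) − 10 = 5100/1127 in (≈ 4.525 in)
Ia = 0.2·(5100/1127) = 1020/1127 in ≈ 0.905 in
Since P=6.230 > Ia=0.905: effective rainfall P−Ia = 600121/112700 in
Q: (600121/112700)² ÷ (1110121/112700) = 360145214641/125110636700 in (≈ 2.879 in)

Q = 360145214641/125110636700 in ≈ 2.879 in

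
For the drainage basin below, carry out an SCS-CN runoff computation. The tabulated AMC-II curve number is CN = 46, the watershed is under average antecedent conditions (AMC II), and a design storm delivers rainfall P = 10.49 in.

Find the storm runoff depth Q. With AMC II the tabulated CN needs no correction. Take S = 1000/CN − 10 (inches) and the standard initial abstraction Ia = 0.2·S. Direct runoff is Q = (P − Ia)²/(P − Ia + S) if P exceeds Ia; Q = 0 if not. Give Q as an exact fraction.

Average conditions: CN = 46 (no AMC adjustment).
Max retention: S = 1000/46 − 10 = 270/23 in (≈ 11.739 in)
Ia = 0.2·(270/23) = 54/23 in ≈ 2.348 in
Excess rainfall: 10.490 − 2.348 = 8.142 in; P > Ia so Q > 0
Q = (18727/2300)²/((18727/2300) + 270/23) = (350700529/5290000)/(45727/2300) = 350700529/105172100 in ≈ 3.335 in

Q = 350700529/105172100 in ≈ 3.335 in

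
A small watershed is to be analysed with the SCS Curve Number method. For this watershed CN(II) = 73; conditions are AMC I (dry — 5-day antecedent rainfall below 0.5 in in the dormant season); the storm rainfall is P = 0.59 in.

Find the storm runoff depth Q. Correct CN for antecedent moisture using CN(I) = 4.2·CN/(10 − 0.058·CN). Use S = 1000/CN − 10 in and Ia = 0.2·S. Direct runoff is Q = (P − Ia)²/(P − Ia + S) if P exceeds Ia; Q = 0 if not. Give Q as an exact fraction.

Q = 0 in ≈ 0.000 in

Dry (AMC I): CN(I) = 4.2·73/(10 − 0.058·73) = (1533/5)/(2883/500) = 51100/961 ≈ 53.174
Max retention: S = 1000/(51100/961) − 10 = 4500/511 in (≈ 8.806 in)
Initial abstraction Ia = S/5 = (4500/511)/5 = 900/511 ≈ 1.761 in
P = 0.590 ≤ Ia = 1.761 in: entire storm abstracted, Q = 0.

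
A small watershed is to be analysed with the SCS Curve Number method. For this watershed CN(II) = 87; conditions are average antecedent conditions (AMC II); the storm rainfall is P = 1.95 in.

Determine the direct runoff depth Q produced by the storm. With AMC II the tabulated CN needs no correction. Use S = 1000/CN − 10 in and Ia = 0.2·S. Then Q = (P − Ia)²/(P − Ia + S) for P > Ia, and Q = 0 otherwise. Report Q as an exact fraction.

CN(II) = 87; AMC II needs no correction.
S = 1000/87 − 10 = 130/87 in ≈ 1.494 in
Initial abstraction Ia = S/5 = (130/87)/5 = 26/87 ≈ 0.299 in
Since P=1.950 > Ia=0.299: effective rainfall P−Ia = 2873/1740 in
Runoff Q = (P−Ia)²/(P−Ia+S) = (1.651)²/(1.651+1.494) = 634933/732540 ≈ 0.867 in

Q = 634933/732540 in ≈ 0.867 in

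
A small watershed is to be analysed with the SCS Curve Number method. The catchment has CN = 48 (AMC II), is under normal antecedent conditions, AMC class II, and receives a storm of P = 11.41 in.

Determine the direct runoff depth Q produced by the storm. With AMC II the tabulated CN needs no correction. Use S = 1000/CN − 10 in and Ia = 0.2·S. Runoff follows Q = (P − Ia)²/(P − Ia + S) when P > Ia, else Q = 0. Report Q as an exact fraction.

Q = 7689529/1806900 in ≈ 4.256 in

Average conditions: CN = 48 (no AMC adjustment).
Max retention: S = 1000/48 − 10 = 65/6 in (≈ 10.833 in)
Ia = 0.2S: 0.2·10.833 = 2.167 in (exactly 13/6)
P − Ia = 11.410 − 2.167 = 2773/300 ≈ 9.243 in (> 0, runoff occurs)
Q: (2773/300)² ÷ (6023/300) = 7689529/1806900 in (≈ 4.256 in)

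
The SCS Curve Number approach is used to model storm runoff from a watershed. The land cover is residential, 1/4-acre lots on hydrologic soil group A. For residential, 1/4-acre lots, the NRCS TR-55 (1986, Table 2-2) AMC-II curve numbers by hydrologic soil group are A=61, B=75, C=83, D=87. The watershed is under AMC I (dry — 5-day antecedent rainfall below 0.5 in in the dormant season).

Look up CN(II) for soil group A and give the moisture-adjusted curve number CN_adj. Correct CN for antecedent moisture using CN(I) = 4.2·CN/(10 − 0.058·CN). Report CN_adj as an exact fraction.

NRCS table: residential, 1/4-acre lots, soil group A → CN(II) = 61
CN(I) from CN(II)=61: (4.2·61)/(10 − 0.058·61) = 42700/1077 ≈ 39.647

CN_adj = 42700/1077 ≈ 39.647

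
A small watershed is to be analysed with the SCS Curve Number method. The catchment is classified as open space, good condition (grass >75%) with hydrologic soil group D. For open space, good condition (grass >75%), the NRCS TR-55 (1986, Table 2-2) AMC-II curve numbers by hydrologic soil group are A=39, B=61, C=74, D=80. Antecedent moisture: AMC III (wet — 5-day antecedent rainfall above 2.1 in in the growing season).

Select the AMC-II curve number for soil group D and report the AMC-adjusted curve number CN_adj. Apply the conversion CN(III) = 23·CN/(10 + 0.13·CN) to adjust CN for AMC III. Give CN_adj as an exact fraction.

NRCS table: open space, good condition (grass >75%), soil group D → CN(II) = 80
Adjust CN=80 to AMC III: 23·80/(10 + 0.13·80) → 1840 ÷ (102/5) = 4600/51 ≈ 90.196

CN_adj = 4600/51 ≈ 90.196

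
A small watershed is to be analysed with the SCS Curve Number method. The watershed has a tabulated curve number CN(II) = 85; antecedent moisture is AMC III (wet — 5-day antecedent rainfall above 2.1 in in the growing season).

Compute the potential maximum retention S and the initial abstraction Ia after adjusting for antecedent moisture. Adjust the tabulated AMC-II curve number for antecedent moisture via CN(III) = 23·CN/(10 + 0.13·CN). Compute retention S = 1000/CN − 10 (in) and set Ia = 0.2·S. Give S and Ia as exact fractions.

S = 300/391 in ≈ 0.767 in; Ia = 60/391 in ≈ 0.153 in

Adjust CN=85 to AMC III: 23·85/(10 + 0.13·85) → 1955 ÷ (421/20) = 39100/421 ≈ 92.874
S = 1000/(39100/421) − 10 = 300/391 in ≈ 0.767 in
Ia = 0.2·(300/391) = 60/391 in ≈ 0.153 in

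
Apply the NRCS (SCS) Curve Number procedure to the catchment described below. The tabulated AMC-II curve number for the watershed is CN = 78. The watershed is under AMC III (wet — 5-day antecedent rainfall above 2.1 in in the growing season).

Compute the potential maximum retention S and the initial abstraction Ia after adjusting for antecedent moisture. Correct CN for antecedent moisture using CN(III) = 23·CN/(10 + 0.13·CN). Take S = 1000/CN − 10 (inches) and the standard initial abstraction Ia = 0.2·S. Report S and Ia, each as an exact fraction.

Wet (AMC III): CN(III) = 23·78/(10 + 0.13·78) = 1794/(1007/50) = 89700/1007 ≈ 89.076
S = 1000/(89700/1007) − 10 = 1100/897 in ≈ 1.226 in
Ia = 0.2·(1100/897) = 220/897 in ≈ 0.245 in

S = 1100/897 in ≈ 1.226 in; Ia = 220/897 in ≈ 0.245 in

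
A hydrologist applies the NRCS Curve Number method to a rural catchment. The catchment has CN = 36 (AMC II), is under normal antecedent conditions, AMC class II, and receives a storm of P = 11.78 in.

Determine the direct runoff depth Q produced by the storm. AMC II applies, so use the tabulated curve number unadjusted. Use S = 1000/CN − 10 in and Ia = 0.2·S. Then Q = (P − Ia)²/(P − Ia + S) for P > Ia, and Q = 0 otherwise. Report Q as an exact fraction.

AMC II — tabulated CN = 36 applies directly.
S = 1000/36 − 10 = 160/9 in ≈ 17.778 in
Initial abstraction Ia = S/5 = (160/9)/5 = 32/9 ≈ 3.556 in
P − Ia = 11.780 − 3.556 = 3701/450 ≈ 8.224 in (> 0, runoff occurs)
Q: (3701/450)² ÷ (11701/450) = 13697401/5265450 in (≈ 2.601 in)

Q = 13697401/5265450 in ≈ 2.601 in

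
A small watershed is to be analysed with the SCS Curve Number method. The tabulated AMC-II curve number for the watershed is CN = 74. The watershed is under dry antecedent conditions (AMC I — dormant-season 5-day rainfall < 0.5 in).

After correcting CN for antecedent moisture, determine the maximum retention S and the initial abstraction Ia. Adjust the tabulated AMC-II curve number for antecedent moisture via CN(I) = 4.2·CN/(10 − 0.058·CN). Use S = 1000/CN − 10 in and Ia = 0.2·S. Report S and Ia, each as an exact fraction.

CN(I) from CN(II)=74: (4.2·74)/(10 − 0.058·74) = 77700/1427 ≈ 54.450
Max retention: S = 1000/(77700/1427) − 10 = 6500/777 in (≈ 8.366 in)
Ia = 0.2S: 0.2·8.366 = 1.673 in (exactly 1300/777)

S = 6500/777 in ≈ 8.366 in; Ia = 1300/777 in ≈ 1.673 in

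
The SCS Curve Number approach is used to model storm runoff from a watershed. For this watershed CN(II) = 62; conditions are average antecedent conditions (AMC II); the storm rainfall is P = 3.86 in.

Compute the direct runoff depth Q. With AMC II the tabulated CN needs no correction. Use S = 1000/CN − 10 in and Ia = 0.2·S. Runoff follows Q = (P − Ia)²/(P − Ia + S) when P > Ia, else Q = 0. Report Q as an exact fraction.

AMC II — tabulated CN = 62 applies directly.
Max retention: S = 1000/62 − 10 = 190/31 in (≈ 6.129 in)
Ia = 0.2·(190/31) = 38/31 in ≈ 1.226 in
P − Ia = 3.860 − 1.226 = 4083/1550 ≈ 2.634 in (> 0, runoff occurs)
Q: (4083/1550)² ÷ (13583/1550) = 16670889/21053650 in (≈ 0.792 in)

Q = 16670889/21053650 in ≈ 0.792 in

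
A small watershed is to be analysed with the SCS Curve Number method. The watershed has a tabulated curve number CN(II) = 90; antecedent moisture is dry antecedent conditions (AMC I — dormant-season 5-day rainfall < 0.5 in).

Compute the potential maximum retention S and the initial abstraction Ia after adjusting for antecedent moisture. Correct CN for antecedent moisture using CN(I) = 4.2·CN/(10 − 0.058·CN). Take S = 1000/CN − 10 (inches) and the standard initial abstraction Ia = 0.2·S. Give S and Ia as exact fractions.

Adjust CN=90 to AMC I: 4.2·90/(10 − 0.058·90) → 378 ÷ (239/50) = 18900/239 ≈ 79.079
S = 1000/(18900/239) − 10 = 500/189 in ≈ 2.646 in
Ia = 0.2S: 0.2·2.646 = 0.529 in (exactly 100/189)

S = 500/189 in ≈ 2.646 in; Ia = 100/189 in ≈ 0.529 in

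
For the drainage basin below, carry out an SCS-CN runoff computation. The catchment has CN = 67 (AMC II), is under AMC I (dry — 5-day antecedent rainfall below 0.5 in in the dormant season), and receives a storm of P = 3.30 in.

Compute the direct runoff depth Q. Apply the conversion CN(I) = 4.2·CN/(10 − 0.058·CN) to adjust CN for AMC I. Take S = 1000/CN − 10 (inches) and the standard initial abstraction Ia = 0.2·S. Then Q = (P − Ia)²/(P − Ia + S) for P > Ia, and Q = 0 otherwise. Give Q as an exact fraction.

Q = 1822139/25358830 in ≈ 0.072 in

Dry (AMC I): CN(I) = 4.2·67/(10 − 0.058·67) = (1407/5)/(3057/500) = 46900/1019 ≈ 46.026
Max retention: S = 1000/(46900/1019) − 10 = 5500/469 in (≈ 11.727 in)
Ia = 0.2·(5500/469) = 1100/469 in ≈ 2.345 in
P − Ia = 3.300 − 2.345 = 4477/4690 ≈ 0.955 in (> 0, runoff occurs)
Runoff Q = (P−Ia)²/(P−Ia+S) = (0.955)²/(0.955+11.727) = 1822139/25358830 ≈ 0.072 in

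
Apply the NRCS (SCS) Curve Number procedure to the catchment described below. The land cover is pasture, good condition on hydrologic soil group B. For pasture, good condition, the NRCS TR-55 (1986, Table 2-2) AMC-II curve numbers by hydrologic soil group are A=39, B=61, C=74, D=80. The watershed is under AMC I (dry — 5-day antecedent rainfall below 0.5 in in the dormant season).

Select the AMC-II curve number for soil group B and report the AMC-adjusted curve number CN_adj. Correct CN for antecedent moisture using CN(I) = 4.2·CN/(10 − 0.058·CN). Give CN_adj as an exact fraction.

NRCS table: pasture, good condition, soil group B → CN(II) = 61
CN(I) from CN(II)=61: (4.2·61)/(10 − 0.058·61) = 42700/1077 ≈ 39.647

CN_adj = 42700/1077 ≈ 39.647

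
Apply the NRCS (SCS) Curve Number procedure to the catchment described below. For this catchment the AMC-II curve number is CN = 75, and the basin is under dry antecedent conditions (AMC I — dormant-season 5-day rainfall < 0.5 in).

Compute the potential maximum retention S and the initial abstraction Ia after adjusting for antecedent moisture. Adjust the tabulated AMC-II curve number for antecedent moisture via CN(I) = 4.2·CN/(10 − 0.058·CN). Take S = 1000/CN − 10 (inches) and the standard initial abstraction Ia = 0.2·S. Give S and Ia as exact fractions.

S = 500/63 in ≈ 7.937 in; Ia = 100/63 in ≈ 1.587 in

Dry (AMC I): CN(I) = 4.2·75/(10 − 0.058·75) = 315/(113/20) = 6300/113 ≈ 55.752
Retention S: 1000/CN − 10 with CN=55.752 → S = 500/63 ≈ 7.937 in
Ia = 0.2S: 0.2·7.937 = 1.587 in (exactly 100/63)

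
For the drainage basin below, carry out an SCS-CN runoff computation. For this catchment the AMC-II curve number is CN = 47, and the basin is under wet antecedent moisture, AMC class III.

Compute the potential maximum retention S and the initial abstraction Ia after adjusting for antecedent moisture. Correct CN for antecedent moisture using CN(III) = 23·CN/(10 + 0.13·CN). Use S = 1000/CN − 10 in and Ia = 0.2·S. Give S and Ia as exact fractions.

S = 5300/1081 in ≈ 4.903 in; Ia = 1060/1081 in ≈ 0.981 in

CN(III) from CN(II)=47: (23·47)/(10 + 0.13·47) = 108100/1611 ≈ 67.101
Max retention: S = 1000/(108100/1611) − 10 = 5300/1081 in (≈ 4.903 in)
Ia = 0.2S: 0.2·4.903 = 0.981 in (exactly 1060/1081)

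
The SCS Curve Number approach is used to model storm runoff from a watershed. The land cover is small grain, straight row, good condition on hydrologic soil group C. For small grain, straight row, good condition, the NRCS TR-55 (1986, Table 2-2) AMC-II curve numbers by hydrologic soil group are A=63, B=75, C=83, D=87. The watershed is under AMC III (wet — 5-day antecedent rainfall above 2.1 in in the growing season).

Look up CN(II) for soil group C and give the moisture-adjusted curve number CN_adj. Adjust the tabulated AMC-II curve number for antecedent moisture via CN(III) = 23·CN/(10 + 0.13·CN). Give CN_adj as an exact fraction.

CN_adj = 190900/2079 ≈ 91.823

NRCS table: small grain, straight row, good condition, soil group C → CN(II) = 83
CN(III) from CN(II)=83: (23·83)/(10 + 0.13·83) = 190900/2079 ≈ 91.823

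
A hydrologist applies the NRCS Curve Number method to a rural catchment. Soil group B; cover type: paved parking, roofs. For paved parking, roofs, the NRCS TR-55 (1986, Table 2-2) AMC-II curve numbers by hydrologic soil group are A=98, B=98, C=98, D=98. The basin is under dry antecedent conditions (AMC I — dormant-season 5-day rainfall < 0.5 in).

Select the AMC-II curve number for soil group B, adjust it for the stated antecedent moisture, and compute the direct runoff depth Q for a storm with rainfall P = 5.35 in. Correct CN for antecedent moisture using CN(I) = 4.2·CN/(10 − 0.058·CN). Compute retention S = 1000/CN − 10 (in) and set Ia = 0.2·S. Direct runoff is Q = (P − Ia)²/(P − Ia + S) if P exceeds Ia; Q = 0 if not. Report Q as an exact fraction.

Q = 11686258609/2430559740 in ≈ 4.808 in

NRCS table: paved parking, roofs, soil group B → CN(II) = 98
Dry (AMC I): CN(I) = 4.2·98/(10 − 0.058·98) = (2058/5)/(1079/250) = 102900/1079 ≈ 95.366
Retention S: 1000/CN − 10 with CN=95.366 → S = 500/1029 ≈ 0.486 in
Initial abstraction Ia = S/5 = (500/1029)/5 = 100/1029 ≈ 0.097 in
P − Ia = 5.350 − 0.097 = 108103/20580 ≈ 5.253 in (> 0, runoff occurs)
Runoff Q = (P−Ia)²/(P−Ia+S) = (5.253)²/(5.253+0.486) = 11686258609/2430559740 ≈ 4.808 in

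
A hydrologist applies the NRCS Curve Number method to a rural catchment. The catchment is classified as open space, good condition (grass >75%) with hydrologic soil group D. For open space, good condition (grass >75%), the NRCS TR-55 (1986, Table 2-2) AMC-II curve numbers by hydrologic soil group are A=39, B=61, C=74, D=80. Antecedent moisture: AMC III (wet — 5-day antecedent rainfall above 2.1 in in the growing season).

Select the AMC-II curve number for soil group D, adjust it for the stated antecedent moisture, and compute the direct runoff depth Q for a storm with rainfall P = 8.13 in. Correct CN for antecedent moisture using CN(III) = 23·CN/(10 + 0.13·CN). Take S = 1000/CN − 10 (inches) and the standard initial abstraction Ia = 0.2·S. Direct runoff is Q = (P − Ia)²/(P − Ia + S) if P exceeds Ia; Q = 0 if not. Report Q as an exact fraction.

NRCS table: open space, good condition (grass >75%), soil group D → CN(II) = 80
Adjust CN=80 to AMC III: 23·80/(10 + 0.13·80) → 1840 ÷ (102/5) = 4600/51 ≈ 90.196
Retention S: 1000/CN − 10 with CN=90.196 → S = 25/23 ≈ 1.087 in
Initial abstraction Ia = S/5 = (25/23)/5 = 5/23 ≈ 0.217 in
P − Ia = 8.130 − 0.217 = 18199/2300 ≈ 7.913 in (> 0, runoff occurs)
Q: (18199/2300)² ÷ (20699/2300) = 331203601/47607700 in (≈ 6.957 in)

Q = 331203601/47607700 in ≈ 6.957 in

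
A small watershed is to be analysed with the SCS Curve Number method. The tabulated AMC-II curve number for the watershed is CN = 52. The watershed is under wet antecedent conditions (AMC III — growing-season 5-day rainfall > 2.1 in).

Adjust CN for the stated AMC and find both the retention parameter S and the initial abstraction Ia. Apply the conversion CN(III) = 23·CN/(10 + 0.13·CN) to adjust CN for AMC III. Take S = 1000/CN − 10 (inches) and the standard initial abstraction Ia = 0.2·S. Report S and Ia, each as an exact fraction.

S = 1200/299 in ≈ 4.013 in; Ia = 240/299 in ≈ 0.803 in

Adjust CN=52 to AMC III: 23·52/(10 + 0.13·52) → 1196 ÷ (419/25) = 29900/419 ≈ 71.360
Max retention: S = 1000/(29900/419) − 10 = 1200/299 in (≈ 4.013 in)
Initial abstraction Ia = S/5 = (1200/299)/5 = 240/299 ≈ 0.803 in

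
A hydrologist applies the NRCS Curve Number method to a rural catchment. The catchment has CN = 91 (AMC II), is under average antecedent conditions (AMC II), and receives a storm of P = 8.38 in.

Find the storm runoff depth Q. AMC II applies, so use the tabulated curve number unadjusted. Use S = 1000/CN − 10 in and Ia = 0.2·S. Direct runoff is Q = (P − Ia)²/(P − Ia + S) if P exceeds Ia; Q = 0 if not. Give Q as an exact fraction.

Q = 1385998441/189866950 in ≈ 7.300 in

Average conditions: CN = 91 (no AMC adjustment).
Max retention: S = 1000/91 − 10 = 90/91 in (≈ 0.989 in)
Ia = 0.2S: 0.2·0.989 = 0.198 in (exactly 18/91)
Since P=8.380 > Ia=0.198: effective rainfall P−Ia = 37229/4550 in
Q: (37229/4550)² ÷ (41729/4550) = 1385998441/189866950 in (≈ 7.300 in)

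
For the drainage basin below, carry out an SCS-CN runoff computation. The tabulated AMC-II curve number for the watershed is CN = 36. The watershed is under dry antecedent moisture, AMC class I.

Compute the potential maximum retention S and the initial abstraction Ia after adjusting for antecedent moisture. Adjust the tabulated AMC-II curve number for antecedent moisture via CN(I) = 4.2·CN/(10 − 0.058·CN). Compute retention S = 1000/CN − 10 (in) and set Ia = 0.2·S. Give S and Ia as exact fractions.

S = 8000/189 in ≈ 42.328 in; Ia = 1600/189 in ≈ 8.466 in

CN(I) from CN(II)=36: (4.2·36)/(10 − 0.058·36) = 18900/989 ≈ 19.110
Max retention: S = 1000/(18900/989) − 10 = 8000/189 in (≈ 42.328 in)
Ia = 0.2·(8000/189) = 1600/189 in ≈ 8.466 in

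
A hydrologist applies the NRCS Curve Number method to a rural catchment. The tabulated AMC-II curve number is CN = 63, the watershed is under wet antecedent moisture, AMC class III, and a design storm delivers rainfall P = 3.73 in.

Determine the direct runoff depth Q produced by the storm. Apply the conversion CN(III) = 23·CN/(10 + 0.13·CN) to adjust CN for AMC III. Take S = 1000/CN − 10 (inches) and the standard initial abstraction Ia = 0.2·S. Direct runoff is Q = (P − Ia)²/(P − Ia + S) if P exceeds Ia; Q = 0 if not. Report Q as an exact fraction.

Q = 217600791529/121205517300 in ≈ 1.795 in

CN(III) from CN(II)=63: (23·63)/(10 + 0.13·63) = 144900/1819 ≈ 79.659
Retention S: 1000/CN − 10 with CN=79.659 → S = 3700/1449 ≈ 2.553 in
Ia = 0.2S: 0.2·2.553 = 0.511 in (exactly 740/1449)
P − Ia = 3.730 − 0.511 = 466477/144900 ≈ 3.219 in (> 0, runoff occurs)
Q: (466477/144900)² ÷ (836477/144900) = 217600791529/121205517300 in (≈ 1.795 in)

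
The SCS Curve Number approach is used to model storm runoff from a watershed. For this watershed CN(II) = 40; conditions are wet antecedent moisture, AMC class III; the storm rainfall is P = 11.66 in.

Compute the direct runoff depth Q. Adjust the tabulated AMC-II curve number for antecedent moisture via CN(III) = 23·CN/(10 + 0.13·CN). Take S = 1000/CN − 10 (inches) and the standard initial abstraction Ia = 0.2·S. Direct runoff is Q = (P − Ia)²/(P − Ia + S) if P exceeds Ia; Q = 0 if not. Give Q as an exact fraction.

Q = 141824281/22320350 in ≈ 6.354 in

Adjust CN=40 to AMC III: 23·40/(10 + 0.13·40) → 920 ÷ (76/5) = 1150/19 ≈ 60.526
Retention S: 1000/CN − 10 with CN=60.526 → S = 150/23 ≈ 6.522 in
Ia = 0.2·(150/23) = 30/23 in ≈ 1.304 in
P − Ia = 11.660 − 1.304 = 11909/1150 ≈ 10.356 in (> 0, runoff occurs)
Q = (11909/1150)²/((11909/1150) + 150/23) = (141824281/1322500)/(19409/1150) = 141824281/22320350 in ≈ 6.354 in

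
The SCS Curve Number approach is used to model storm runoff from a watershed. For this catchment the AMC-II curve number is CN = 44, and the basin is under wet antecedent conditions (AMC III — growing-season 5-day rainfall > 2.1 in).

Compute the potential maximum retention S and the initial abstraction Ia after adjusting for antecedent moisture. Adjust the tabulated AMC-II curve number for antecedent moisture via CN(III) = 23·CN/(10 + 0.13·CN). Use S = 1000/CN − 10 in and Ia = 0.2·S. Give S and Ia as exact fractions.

S = 1400/253 in ≈ 5.534 in; Ia = 280/253 in ≈ 1.107 in

CN(III) from CN(II)=44: (23·44)/(10 + 0.13·44) = 25300/393 ≈ 64.377
Max retention: S = 1000/(25300/393) − 10 = 1400/253 in (≈ 5.534 in)
Ia = 0.2·(1400/253) = 280/253 in ≈ 1.107 in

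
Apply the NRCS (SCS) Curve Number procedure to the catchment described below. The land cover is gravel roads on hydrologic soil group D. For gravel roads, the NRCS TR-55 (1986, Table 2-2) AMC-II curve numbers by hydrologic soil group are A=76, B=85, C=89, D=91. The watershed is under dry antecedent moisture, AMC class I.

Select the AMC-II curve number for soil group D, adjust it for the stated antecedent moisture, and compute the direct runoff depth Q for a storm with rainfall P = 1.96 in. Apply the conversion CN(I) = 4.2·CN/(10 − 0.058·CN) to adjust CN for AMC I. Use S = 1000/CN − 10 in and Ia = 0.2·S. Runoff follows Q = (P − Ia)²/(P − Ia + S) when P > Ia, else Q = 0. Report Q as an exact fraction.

Q = 562306369/974817025 in ≈ 0.577 in

NRCS table: gravel roads, soil group D → CN(II) = 91
CN(I) from CN(II)=91: (4.2·91)/(10 − 0.058·91) = 63700/787 ≈ 80.940
Max retention: S = 1000/(63700/787) − 10 = 1500/637 in (≈ 2.355 in)
Ia = 0.2S: 0.2·2.355 = 0.471 in (exactly 300/637)
Excess rainfall: 1.960 − 0.471 = 1.489 in; P > Ia so Q > 0
Runoff Q = (P−Ia)²/(P−Ia+S) = (1.489)²/(1.489+2.355) = 562306369/974817025 ≈ 0.577 in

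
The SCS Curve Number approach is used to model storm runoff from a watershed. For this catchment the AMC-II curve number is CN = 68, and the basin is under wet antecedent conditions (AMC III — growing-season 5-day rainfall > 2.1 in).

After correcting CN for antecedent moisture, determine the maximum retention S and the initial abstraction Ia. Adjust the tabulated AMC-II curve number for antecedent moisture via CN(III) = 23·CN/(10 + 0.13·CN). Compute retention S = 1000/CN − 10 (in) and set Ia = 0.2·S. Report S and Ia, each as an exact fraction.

S = 800/391 in ≈ 2.046 in; Ia = 160/391 in ≈ 0.409 in

CN(III) from CN(II)=68: (23·68)/(10 + 0.13·68) = 39100/471 ≈ 83.015
S = 1000/(39100/471) − 10 = 800/391 in ≈ 2.046 in
Initial abstraction Ia = S/5 = (800/391)/5 = 160/391 ≈ 0.409 in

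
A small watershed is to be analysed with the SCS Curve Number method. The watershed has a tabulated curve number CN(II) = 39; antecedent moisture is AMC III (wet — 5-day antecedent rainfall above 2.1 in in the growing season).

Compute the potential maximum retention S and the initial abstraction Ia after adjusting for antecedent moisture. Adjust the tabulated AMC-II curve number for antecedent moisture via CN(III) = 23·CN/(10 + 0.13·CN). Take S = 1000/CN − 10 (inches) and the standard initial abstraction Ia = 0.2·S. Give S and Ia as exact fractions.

S = 6100/897 in ≈ 6.800 in; Ia = 1220/897 in ≈ 1.360 in

CN(III) from CN(II)=39: (23·39)/(10 + 0.13·39) = 89700/1507 ≈ 59.522
Max retention: S = 1000/(89700/1507) − 10 = 6100/897 in (≈ 6.800 in)
Ia = 0.2S: 0.2·6.800 = 1.360 in (exactly 1220/897)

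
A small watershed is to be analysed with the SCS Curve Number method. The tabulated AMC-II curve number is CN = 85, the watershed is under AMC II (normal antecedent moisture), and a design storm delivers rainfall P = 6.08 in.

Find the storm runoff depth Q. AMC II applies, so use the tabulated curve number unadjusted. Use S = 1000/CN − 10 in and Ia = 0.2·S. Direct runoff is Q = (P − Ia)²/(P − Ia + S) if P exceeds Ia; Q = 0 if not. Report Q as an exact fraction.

Q = 1481089/338300 in ≈ 4.378 in

Average conditions: CN = 85 (no AMC adjustment).
Max retention: S = 1000/85 − 10 = 30/17 in (≈ 1.765 in)
Ia = 0.2·(30/17) = 6/17 in ≈ 0.353 in
Since P=6.080 > Ia=0.353: effective rainfall P−Ia = 2434/425 in
Q: (2434/425)² ÷ (3184/425) = 1481089/338300 in (≈ 4.378 in)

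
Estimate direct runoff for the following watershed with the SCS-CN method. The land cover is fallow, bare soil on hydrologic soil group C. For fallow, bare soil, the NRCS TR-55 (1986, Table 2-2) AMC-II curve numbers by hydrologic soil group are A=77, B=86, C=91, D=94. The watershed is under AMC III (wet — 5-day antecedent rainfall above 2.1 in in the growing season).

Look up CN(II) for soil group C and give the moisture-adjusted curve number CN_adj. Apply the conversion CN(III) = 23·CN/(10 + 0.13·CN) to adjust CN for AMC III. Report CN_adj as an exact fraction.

CN_adj = 209300/2183 ≈ 95.877

NRCS table: fallow, bare soil, soil group C → CN(II) = 91
Wet (AMC III): CN(III) = 23·91/(10 + 0.13·91) = 2093/(2183/100) = 209300/2183 ≈ 95.877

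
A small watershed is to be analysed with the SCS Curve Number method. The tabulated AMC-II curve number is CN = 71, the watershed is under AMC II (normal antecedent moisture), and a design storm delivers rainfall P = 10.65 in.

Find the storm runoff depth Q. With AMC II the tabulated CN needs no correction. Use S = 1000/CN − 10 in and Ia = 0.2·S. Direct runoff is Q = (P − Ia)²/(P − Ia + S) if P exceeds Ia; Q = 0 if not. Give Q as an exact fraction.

Average conditions: CN = 71 (no AMC adjustment).
S = 1000/71 − 10 = 290/71 in ≈ 4.085 in
Initial abstraction Ia = S/5 = (290/71)/5 = 58/71 ≈ 0.817 in
Excess rainfall: 10.650 − 0.817 = 9.833 in; P > Ia so Q > 0
Q: (13963/1420)² ÷ (19763/1420) = 194965369/28063460 in (≈ 6.947 in)

Q = 194965369/28063460 in ≈ 6.947 in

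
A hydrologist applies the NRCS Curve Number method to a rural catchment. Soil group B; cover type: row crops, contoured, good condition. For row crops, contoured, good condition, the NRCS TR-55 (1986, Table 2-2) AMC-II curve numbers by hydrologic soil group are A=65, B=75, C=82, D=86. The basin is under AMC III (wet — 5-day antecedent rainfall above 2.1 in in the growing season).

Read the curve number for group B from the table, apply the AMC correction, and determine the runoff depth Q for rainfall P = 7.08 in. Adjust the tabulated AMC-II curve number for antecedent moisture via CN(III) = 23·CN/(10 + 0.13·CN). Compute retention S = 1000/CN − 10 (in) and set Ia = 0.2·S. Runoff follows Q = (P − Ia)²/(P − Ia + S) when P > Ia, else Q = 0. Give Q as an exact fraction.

Q = 137194369/24517425 in ≈ 5.596 in

NRCS table: row crops, contoured, good condition, soil group B → CN(II) = 75
CN(III) from CN(II)=75: (23·75)/(10 + 0.13·75) = 6900/79 ≈ 87.342
S = 1000/(6900/79) − 10 = 100/69 in ≈ 1.449 in
Ia = 0.2·(100/69) = 20/69 in ≈ 0.290 in
Excess rainfall: 7.080 − 0.290 = 6.790 in; P > Ia so Q > 0
Q: (11713/1725)² ÷ (14213/1725) = 137194369/24517425 in (≈ 5.596 in)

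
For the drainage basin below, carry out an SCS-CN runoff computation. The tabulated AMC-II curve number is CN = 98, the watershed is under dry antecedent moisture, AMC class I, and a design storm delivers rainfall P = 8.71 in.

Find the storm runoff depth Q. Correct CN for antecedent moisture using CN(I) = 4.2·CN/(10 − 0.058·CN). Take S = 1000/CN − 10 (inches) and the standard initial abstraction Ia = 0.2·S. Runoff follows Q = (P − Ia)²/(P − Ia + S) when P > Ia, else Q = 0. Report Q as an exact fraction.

Adjust CN=98 to AMC I: 4.2·98/(10 − 0.058·98) → (2058/5) ÷ (1079/250) = 102900/1079 ≈ 95.366
S = 1000/(102900/1079) − 10 = 500/1029 in ≈ 0.486 in
Ia = 0.2·(500/1029) = 100/1029 in ≈ 0.097 in
Excess rainfall: 8.710 − 0.097 = 8.613 in; P > Ia so Q > 0
Q: (886259/102900)² ÷ (936259/102900) = 785455015081/96341051100 in (≈ 8.153 in)

Q = 785455015081/96341051100 in ≈ 8.153 in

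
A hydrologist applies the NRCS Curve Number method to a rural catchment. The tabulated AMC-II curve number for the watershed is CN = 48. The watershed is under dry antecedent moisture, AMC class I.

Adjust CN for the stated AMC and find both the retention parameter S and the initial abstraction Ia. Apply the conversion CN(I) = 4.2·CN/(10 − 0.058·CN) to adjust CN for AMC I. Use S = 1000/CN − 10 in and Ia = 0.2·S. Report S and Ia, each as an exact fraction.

CN(I) from CN(II)=48: (4.2·48)/(10 − 0.058·48) = 12600/451 ≈ 27.938
Retention S: 1000/CN − 10 with CN=27.938 → S = 1625/63 ≈ 25.794 in
Ia = 0.2·(1625/63) = 325/63 in ≈ 5.159 in

S = 1625/63 in ≈ 25.794 in; Ia = 325/63 in ≈ 5.159 in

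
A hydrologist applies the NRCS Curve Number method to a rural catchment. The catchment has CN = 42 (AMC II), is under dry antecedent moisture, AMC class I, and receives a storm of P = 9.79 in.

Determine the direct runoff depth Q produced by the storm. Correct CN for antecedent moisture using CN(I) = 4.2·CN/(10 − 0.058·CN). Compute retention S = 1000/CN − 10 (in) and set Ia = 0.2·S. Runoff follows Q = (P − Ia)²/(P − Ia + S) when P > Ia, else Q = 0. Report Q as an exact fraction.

CN(I) from CN(II)=42: (4.2·42)/(10 − 0.058·42) = 44100/1891 ≈ 23.321
Max retention: S = 1000/(44100/1891) − 10 = 14500/441 in (≈ 32.880 in)
Ia = 0.2S: 0.2·32.880 = 6.576 in (exactly 2900/441)
P − Ia = 9.790 − 6.576 = 141739/44100 ≈ 3.214 in (> 0, runoff occurs)
Q = (141739/44100)²/((141739/44100) + 14500/441) = (20089944121/1944810000)/(1591739/44100) = 20089944121/70195689900 in ≈ 0.286 in

Q = 20089944121/70195689900 in ≈ 0.286 in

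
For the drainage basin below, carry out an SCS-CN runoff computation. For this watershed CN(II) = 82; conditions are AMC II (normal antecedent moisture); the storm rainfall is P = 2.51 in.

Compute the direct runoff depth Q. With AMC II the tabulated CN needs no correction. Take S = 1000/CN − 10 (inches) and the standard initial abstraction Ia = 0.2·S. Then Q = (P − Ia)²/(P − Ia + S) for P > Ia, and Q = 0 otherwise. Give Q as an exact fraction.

Average conditions: CN = 82 (no AMC adjustment).
Max retention: S = 1000/82 − 10 = 90/41 in (≈ 2.195 in)
Ia = 0.2·(90/41) = 18/41 in ≈ 0.439 in
P − Ia = 2.510 − 0.439 = 8491/4100 ≈ 2.071 in (> 0, runoff occurs)
Q = (8491/4100)²/((8491/4100) + 90/41) = (72097081/16810000)/(17491/4100) = 72097081/71713100 in ≈ 1.005 in

Q = 72097081/71713100 in ≈ 1.005 in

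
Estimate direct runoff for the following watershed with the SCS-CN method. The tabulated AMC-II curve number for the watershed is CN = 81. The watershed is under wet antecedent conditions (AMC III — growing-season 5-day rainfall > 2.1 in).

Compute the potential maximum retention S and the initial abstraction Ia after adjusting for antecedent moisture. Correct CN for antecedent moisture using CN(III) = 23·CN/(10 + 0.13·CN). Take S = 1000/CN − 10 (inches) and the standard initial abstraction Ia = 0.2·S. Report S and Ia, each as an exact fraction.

S = 1900/1863 in ≈ 1.020 in; Ia = 380/1863 in ≈ 0.204 in

Adjust CN=81 to AMC III: 23·81/(10 + 0.13·81) → 1863 ÷ (2053/100) = 186300/2053 ≈ 90.745
Max retention: S = 1000/(186300/2053) − 10 = 1900/1863 in (≈ 1.020 in)
Ia = 0.2·(1900/1863) = 380/1863 in ≈ 0.204 in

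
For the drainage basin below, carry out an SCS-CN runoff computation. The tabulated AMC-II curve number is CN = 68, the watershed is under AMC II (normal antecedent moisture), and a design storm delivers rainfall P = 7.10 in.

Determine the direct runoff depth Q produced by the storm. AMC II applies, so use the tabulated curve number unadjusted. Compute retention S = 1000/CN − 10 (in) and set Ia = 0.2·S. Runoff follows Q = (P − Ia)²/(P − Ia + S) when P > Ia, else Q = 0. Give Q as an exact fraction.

Q = 1096209/313990 in ≈ 3.491 in

AMC II — tabulated CN = 68 applies directly.
S = 1000/68 − 10 = 80/17 in ≈ 4.706 in
Initial abstraction Ia = S/5 = (80/17)/5 = 16/17 ≈ 0.941 in
P − Ia = 7.100 − 0.941 = 1047/170 ≈ 6.159 in (> 0, runoff occurs)
Q: (1047/170)² ÷ (1847/170) = 1096209/313990 in (≈ 3.491 in)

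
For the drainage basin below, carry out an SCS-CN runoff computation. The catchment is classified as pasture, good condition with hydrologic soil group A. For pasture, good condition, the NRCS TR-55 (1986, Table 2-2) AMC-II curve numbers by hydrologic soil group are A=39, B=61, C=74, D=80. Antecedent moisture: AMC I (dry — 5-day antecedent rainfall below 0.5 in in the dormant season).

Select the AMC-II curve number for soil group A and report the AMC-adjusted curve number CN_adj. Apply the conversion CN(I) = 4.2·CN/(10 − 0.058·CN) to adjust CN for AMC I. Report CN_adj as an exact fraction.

NRCS table: pasture, good condition, soil group A → CN(II) = 39
CN(I) from CN(II)=39: (4.2·39)/(10 − 0.058·39) = 81900/3869 ≈ 21.168

CN_adj = 81900/3869 ≈ 21.168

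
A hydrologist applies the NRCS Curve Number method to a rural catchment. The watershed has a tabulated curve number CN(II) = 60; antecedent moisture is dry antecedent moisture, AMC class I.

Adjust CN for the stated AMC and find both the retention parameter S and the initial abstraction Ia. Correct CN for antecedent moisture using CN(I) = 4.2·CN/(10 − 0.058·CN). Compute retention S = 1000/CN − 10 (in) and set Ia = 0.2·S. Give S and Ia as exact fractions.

S = 1000/63 in ≈ 15.873 in; Ia = 200/63 in ≈ 3.175 in

CN(I) from CN(II)=60: (4.2·60)/(10 − 0.058·60) = 6300/163 ≈ 38.650
Retention S: 1000/CN − 10 with CN=38.650 → S = 1000/63 ≈ 15.873 in
Initial abstraction Ia = S/5 = (1000/63)/5 = 200/63 ≈ 3.175 in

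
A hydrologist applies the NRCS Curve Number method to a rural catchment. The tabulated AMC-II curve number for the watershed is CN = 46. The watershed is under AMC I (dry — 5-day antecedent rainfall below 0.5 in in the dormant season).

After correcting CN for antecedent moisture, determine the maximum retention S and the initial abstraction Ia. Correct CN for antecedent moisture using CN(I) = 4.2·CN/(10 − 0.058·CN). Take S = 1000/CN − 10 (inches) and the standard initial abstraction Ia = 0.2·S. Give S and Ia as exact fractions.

S = 4500/161 in ≈ 27.950 in; Ia = 900/161 in ≈ 5.590 in

CN(I) from CN(II)=46: (4.2·46)/(10 − 0.058·46) = 16100/611 ≈ 26.350
Max retention: S = 1000/(16100/611) − 10 = 4500/161 in (≈ 27.950 in)
Initial abstraction Ia = S/5 = (4500/161)/5 = 900/161 ≈ 5.590 in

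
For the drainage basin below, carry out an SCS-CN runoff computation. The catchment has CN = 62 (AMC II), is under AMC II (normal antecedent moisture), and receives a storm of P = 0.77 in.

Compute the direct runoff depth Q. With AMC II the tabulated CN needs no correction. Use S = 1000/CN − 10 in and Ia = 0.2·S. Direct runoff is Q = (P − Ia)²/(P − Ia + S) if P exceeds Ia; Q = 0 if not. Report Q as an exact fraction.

Q = 0 in ≈ 0.000 in

AMC II — tabulated CN = 62 applies directly.
Max retention: S = 1000/62 − 10 = 190/31 in (≈ 6.129 in)
Ia = 0.2S: 0.2·6.129 = 1.226 in (exactly 38/31)
P = 0.770 ≤ Ia = 1.226 in: entire storm abstracted, Q = 0.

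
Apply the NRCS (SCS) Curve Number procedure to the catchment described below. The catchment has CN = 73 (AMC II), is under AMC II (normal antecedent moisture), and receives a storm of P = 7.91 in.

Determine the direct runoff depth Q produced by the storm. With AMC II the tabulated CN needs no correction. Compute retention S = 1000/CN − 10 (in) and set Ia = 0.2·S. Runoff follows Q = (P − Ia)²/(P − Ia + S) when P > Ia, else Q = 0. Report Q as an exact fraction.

CN(II) = 73; AMC II needs no correction.
Retention S: 1000/CN − 10 with CN=73.000 → S = 270/73 ≈ 3.699 in
Ia = 0.2·(270/73) = 54/73 in ≈ 0.740 in
Excess rainfall: 7.910 − 0.740 = 7.170 in; P > Ia so Q > 0
Runoff Q = (P−Ia)²/(P−Ia+S) = (7.170)²/(7.170+3.699) = 2739789649/579203900 ≈ 4.730 in

Q = 2739789649/579203900 in ≈ 4.730 in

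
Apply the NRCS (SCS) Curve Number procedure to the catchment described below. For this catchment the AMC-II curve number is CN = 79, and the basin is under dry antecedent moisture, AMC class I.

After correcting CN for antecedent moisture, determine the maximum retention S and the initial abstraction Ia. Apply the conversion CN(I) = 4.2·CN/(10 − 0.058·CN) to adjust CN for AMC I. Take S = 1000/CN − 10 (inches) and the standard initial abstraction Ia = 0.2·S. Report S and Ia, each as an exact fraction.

S = 500/79 in ≈ 6.329 in; Ia = 100/79 in ≈ 1.266 in

Adjust CN=79 to AMC I: 4.2·79/(10 − 0.058·79) → (1659/5) ÷ (2709/500) = 7900/129 ≈ 61.240
Max retention: S = 1000/(7900/129) − 10 = 500/79 in (≈ 6.329 in)
Ia = 0.2·(500/79) = 100/79 in ≈ 1.266 in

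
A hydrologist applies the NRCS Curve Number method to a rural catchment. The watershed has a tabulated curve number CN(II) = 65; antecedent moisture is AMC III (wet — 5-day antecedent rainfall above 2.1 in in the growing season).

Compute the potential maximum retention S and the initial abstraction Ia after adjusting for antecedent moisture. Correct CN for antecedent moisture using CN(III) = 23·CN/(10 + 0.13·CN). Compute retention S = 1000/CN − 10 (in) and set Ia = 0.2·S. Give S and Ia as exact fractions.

S = 700/299 in ≈ 2.341 in; Ia = 140/299 in ≈ 0.468 in

Wet (AMC III): CN(III) = 23·65/(10 + 0.13·65) = 1495/(369/20) = 29900/369 ≈ 81.030
S = 1000/(29900/369) − 10 = 700/299 in ≈ 2.341 in
Ia = 0.2S: 0.2·2.341 = 0.468 in (exactly 140/299)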